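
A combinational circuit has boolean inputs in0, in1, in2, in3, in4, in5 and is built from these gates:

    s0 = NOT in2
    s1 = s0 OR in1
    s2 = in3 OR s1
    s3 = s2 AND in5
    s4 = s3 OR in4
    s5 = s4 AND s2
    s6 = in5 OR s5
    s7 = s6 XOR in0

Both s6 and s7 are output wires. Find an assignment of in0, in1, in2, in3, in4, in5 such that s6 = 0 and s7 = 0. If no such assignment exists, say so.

in0=0, in1=1, in2=1, in3=0, in4=0, in5=0

Check with in0=0, in1=1, in2=1, in3=0, in4=0, in5=0:
s0 = NOT in2 = NOT 1 = 0
s1 = s0 OR in1 = 0 OR 1 = 1
s2 = in3 OR s1 = 0 OR 1 = 1
s3 = s2 AND in5 = 1 AND 0 = 0
s4 = s3 OR in4 = 0 OR 0 = 0
s5 = s4 AND s2 = 0 AND 1 = 0
s6 = in5 OR s5 = 0 OR 0 = 0
s7 = s6 XOR in0 = 0 XOR 0 = 0
So s6 = 0 and s7 = 0.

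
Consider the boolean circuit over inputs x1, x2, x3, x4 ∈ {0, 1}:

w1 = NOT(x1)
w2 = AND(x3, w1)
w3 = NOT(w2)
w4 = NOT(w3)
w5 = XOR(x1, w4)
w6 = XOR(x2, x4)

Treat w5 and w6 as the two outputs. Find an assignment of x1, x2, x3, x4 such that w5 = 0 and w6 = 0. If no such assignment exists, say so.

Check with x1=0 x2=1 x3=0 x4=1:
w1 = NOT(x1) = NOT 0 = 1
w2 = AND(x3, w1) = AND(0, 1) = 0
w3 = NOT(w2) = NOT 0 = 1
w4 = NOT(w3) = NOT 1 = 0
w5 = XOR(x1, w4) = XOR(0, 0) = 0
w6 = XOR(x2, x4) = XOR(1, 1) = 0
So w5 = 0 and w6 = 0.

x1=0 x2=1 x3=0 x4=1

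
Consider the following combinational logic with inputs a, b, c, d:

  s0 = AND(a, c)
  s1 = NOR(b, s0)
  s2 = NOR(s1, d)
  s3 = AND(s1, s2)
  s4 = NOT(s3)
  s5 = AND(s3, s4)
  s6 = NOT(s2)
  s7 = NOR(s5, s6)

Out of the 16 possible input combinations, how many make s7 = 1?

5

s7 = NOR(s5, s6) must be 1, so both s5 = 0 and s6 = 0.
s5 = AND(s3, s4) must be 0, so at least one of s3, s4 is 0.
s6 = NOT(s2) must be 0, so s2 = 1.
Satisfying assignments:
  a=0, b=1, c=0, d=0
  a=0, b=1, c=1, d=0
  a=1, b=0, c=1, d=0
  a=1, b=1, c=0, d=0
  a=1, b=1, c=1, d=0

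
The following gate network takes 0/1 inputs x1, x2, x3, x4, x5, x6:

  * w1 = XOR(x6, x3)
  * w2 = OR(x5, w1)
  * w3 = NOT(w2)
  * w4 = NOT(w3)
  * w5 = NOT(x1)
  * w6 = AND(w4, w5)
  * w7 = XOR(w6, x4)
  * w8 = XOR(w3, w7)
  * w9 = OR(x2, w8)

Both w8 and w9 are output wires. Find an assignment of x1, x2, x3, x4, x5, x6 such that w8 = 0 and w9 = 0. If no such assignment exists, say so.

x1=1, x2=0, x3=0, x4=0, x5=1, x6=0

Check with x1=1, x2=0, x3=0, x4=0, x5=1, x6=0:
w1 = XOR(x6, x3) = XOR(0, 0) = 0
w2 = OR(x5, w1) = OR(1, 0) = 1
w3 = NOT(w2) = NOT 1 = 0
w4 = NOT(w3) = NOT 0 = 1
w5 = NOT(x1) = NOT 1 = 0
w6 = AND(w4, w5) = AND(1, 0) = 0
w7 = XOR(w6, x4) = XOR(0, 0) = 0
w8 = XOR(w3, w7) = XOR(0, 0) = 0
w9 = OR(x2, w8) = OR(0, 0) = 0
So w8 = 0 and w9 = 0.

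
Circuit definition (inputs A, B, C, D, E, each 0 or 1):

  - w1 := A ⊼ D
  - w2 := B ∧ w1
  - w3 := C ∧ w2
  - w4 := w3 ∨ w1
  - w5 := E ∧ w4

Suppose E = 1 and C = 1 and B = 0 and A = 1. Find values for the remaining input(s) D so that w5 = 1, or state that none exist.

D=0

Check with E = 1 and C = 1 and B = 0 and A = 1 and D=0:
w1 = A ⊼ D = 1 ⊼ 0 = 1
w2 = B ∧ w1 = 0 ∧ 1 = 0
w3 = C ∧ w2 = 1 ∧ 0 = 0
w4 = w3 ∨ w1 = 0 ∨ 1 = 1
w5 = E ∧ w4 = 1 ∧ 1 = 1
So w5 = 1.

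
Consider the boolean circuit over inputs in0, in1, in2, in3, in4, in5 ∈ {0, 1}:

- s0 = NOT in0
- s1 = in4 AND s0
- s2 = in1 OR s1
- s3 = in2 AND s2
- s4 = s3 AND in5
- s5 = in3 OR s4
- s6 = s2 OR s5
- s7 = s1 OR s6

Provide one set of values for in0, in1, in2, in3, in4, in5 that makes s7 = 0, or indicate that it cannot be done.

in0=0 in1=0 in2=0 in3=0 in4=0 in5=0

s7 = s1 OR s6 must be 0, so both s1 = 0 and s6 = 0.
s1 = in4 AND s0 must be 0, so at least one of in4, s0 is 0.
s6 = s2 OR s5 must be 0, so both s2 = 0 and s5 = 0.
Check with in0=0 in1=0 in2=0 in3=0 in4=0 in5=0:
s0 = NOT in0 = NOT 0 = 1
s1 = in4 AND s0 = 0 AND 1 = 0
s2 = in1 OR s1 = 0 OR 0 = 0
s3 = in2 AND s2 = 0 AND 0 = 0
s4 = s3 AND in5 = 0 AND 0 = 0
s5 = in3 OR s4 = 0 OR 0 = 0
s6 = s2 OR s5 = 0 OR 0 = 0
s7 = s1 OR s6 = 0 OR 0 = 0
So s7 = 0 as required.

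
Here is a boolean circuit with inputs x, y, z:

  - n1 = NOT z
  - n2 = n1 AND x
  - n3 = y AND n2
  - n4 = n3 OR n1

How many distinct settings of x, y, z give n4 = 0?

n4 = n3 OR n1 must be 0, so both n3 = 0 and n1 = 0.
n3 = y AND n2 must be 0, so at least one of y, n2 is 0.
n1 = NOT z must be 0, so z = 1.
Satisfying assignments:
  x=0, y=0, z=1
  x=0, y=1, z=1
  x=1, y=0, z=1
  x=1, y=1, z=1

4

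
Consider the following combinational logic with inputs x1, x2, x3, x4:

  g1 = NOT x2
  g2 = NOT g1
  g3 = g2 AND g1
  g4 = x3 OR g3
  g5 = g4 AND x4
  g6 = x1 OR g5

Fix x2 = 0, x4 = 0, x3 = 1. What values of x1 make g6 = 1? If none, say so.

x1=1

g6 = x1 OR g5 must be 1, so at least one of x1, g5 is 1.
Check with x2 = 0, x4 = 0, x3 = 1 and x1=1:
g1 = NOT x2 = NOT 0 = 1
g2 = NOT g1 = NOT 1 = 0
g3 = g2 AND g1 = 0 AND 1 = 0
g4 = x3 OR g3 = 1 OR 0 = 1
g5 = g4 AND x4 = 1 AND 0 = 0
g6 = x1 OR g5 = 1 OR 0 = 1
So g6 = 1.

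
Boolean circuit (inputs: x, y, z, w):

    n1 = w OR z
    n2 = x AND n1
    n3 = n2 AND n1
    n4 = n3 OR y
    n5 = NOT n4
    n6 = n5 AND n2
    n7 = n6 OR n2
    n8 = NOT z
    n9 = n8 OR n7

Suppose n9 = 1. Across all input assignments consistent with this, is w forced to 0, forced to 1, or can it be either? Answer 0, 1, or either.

either

Both values of w occur among assignments with n9 = 1:
  w=0: x=0, y=0, z=0, w=0
  w=1: x=0, y=0, z=0, w=1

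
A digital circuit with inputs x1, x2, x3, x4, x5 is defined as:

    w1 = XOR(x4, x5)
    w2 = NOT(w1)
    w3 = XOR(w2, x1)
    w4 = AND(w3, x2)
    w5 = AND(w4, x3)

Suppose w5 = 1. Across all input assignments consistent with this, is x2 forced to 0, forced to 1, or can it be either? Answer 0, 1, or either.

w5 = AND(w4, x3) must be 1, so both w4 = 1 and x3 = 1.
w4 = AND(w3, x2) must be 1, so both w3 = 1 and x2 = 1.
Every assignment with w5 = 1 has x2 = 1; there are 4 such assignment(s).
  x1=0, x2=1, x3=1, x4=0, x5=0
  x1=0, x2=1, x3=1, x4=1, x5=1
  x1=1, x2=1, x3=1, x4=0, x5=1
  x1=1, x2=1, x3=1, x4=1, x5=0

1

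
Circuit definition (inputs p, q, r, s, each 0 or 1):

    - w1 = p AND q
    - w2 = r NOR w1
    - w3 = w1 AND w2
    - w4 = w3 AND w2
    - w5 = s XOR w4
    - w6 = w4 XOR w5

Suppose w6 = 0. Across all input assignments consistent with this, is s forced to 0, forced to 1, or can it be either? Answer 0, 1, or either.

0

w6 = w4 XOR w5 must be 0, so w4 and w5 are equal.
Every assignment with w6 = 0 has s = 0; there are 8 such assignment(s).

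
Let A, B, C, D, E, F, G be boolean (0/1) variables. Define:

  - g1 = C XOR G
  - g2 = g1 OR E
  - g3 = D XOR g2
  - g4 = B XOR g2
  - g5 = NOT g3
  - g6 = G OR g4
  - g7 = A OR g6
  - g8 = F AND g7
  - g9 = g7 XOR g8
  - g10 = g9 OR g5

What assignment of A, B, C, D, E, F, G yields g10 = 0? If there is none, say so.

A=0, B=1, C=1, D=0, E=1, F=1, G=1

Check with A=0, B=1, C=1, D=0, E=1, F=1, G=1:
g1 = C XOR G = 1 XOR 1 = 0
g2 = g1 OR E = 0 OR 1 = 1
g3 = D XOR g2 = 0 XOR 1 = 1
g4 = B XOR g2 = 1 XOR 1 = 0
g5 = NOT g3 = NOT 1 = 0
g6 = G OR g4 = 1 OR 0 = 1
g7 = A OR g6 = 0 OR 1 = 1
g8 = F AND g7 = 1 AND 1 = 1
g9 = g7 XOR g8 = 1 XOR 1 = 0
g10 = g9 OR g5 = 0 OR 0 = 0
So g10 = 0 as required.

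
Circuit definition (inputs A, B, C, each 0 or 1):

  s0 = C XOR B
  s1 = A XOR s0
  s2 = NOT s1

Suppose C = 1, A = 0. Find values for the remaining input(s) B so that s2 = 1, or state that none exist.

B=1

Check with C = 1, A = 0 and B=1:
s0 = C XOR B = 1 XOR 1 = 0
s1 = A XOR s0 = 0 XOR 0 = 0
s2 = NOT s1 = NOT 0 = 1
So s2 = 1.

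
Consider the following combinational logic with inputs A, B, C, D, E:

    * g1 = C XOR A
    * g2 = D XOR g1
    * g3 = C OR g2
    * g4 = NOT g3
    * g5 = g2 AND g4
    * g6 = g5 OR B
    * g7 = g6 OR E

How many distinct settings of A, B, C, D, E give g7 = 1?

g7 = g6 OR E must be 1, so at least one of g6, E is 1.
Enumerating the 32 input combinations, 24 give g7 = 1 and 8 give g7 = 0.

24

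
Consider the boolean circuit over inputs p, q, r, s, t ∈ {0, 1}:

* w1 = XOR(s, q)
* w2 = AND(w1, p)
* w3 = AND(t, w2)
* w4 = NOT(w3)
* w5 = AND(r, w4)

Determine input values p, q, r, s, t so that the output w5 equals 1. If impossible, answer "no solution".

p=1 q=0 r=1 s=0 t=1

Check with p=1 q=0 r=1 s=0 t=1:
w1 = XOR(s, q) = XOR(0, 0) = 0
w2 = AND(w1, p) = AND(0, 1) = 0
w3 = AND(t, w2) = AND(1, 0) = 0
w4 = NOT(w3) = NOT 0 = 1
w5 = AND(r, w4) = AND(1, 1) = 1
So w5 = 1 as required.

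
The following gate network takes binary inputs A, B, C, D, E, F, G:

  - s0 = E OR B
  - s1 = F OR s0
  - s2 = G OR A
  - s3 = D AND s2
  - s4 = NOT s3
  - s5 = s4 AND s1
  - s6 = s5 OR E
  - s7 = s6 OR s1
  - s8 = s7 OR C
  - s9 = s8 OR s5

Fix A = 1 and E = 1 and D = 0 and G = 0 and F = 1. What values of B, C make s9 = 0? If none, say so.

With A = 1 and E = 1 and D = 0 and G = 0 and F = 1 fixed, none of the 4 settings of B, C give s9 = 0.
For example, with B=0, C=0:
s0 = E OR B = 1 OR 0 = 1
s1 = F OR s0 = 1 OR 1 = 1
s2 = G OR A = 0 OR 1 = 1
s3 = D AND s2 = 0 AND 1 = 0
s4 = NOT s3 = NOT 0 = 1
s5 = s4 AND s1 = 1 AND 1 = 1
s6 = s5 OR E = 1 OR 1 = 1
s7 = s6 OR s1 = 1 OR 1 = 1
s8 = s7 OR C = 1 OR 0 = 1
s9 = s8 OR s5 = 1 OR 1 = 1
giving s9 = 1 ≠ 0.

no solution exists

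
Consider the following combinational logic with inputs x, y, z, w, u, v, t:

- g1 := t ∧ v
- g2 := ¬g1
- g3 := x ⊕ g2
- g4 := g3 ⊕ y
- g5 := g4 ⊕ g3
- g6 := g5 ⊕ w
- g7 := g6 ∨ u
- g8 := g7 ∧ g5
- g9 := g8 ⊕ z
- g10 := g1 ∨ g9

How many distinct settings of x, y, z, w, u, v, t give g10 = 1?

g10 = g1 ∨ g9 must be 1, so at least one of g1, g9 is 1.
Enumerating the 128 input combinations, 80 give g10 = 1 and 48 give g10 = 0.

80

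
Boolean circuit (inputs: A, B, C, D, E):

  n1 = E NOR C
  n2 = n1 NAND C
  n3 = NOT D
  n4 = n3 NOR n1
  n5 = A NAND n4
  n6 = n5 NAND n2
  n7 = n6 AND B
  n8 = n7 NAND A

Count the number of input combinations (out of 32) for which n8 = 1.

29

n8 = n7 NAND A must be 1, so at least one of n7, A is 0.
Enumerating the 32 input combinations, 29 give n8 = 1 and 3 give n8 = 0.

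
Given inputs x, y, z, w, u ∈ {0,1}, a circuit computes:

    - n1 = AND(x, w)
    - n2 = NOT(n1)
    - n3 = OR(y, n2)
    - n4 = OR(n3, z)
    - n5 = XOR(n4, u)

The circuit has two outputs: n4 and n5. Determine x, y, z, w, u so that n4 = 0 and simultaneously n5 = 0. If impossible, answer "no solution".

x=1 y=0 z=0 w=1 u=0

Check with x=1 y=0 z=0 w=1 u=0:
n1 = AND(x, w) = AND(1, 1) = 1
n2 = NOT(n1) = NOT 1 = 0
n3 = OR(y, n2) = OR(0, 0) = 0
n4 = OR(n3, z) = OR(0, 0) = 0
n5 = XOR(n4, u) = XOR(0, 0) = 0
So n4 = 0 and n5 = 0.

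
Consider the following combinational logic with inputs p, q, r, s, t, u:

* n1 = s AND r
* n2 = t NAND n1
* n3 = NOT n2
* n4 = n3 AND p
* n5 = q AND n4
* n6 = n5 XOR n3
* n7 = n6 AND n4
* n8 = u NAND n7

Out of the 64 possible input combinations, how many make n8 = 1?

n8 = u NAND n7 must be 1, so at least one of u, n7 is 0.
Enumerating the 64 input combinations, 63 give n8 = 1 and 1 give n8 = 0.

63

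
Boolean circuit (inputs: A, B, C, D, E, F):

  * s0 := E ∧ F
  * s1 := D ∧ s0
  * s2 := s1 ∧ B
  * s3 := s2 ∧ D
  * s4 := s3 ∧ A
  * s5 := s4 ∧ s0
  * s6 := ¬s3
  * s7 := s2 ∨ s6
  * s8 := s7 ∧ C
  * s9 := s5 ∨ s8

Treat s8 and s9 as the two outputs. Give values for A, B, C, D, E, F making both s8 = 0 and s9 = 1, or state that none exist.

A=1, B=1, C=0, D=1, E=1, F=1

Check with A=1, B=1, C=0, D=1, E=1, F=1:
s0 = E ∧ F = 1 ∧ 1 = 1
s1 = D ∧ s0 = 1 ∧ 1 = 1
s2 = s1 ∧ B = 1 ∧ 1 = 1
s3 = s2 ∧ D = 1 ∧ 1 = 1
s4 = s3 ∧ A = 1 ∧ 1 = 1
s5 = s4 ∧ s0 = 1 ∧ 1 = 1
s6 = ¬s3 = ¬1 = 0
s7 = s2 ∨ s6 = 1 ∨ 0 = 1
s8 = s7 ∧ C = 1 ∧ 0 = 0
s9 = s5 ∨ s8 = 1 ∨ 0 = 1
So s8 = 0 and s9 = 1.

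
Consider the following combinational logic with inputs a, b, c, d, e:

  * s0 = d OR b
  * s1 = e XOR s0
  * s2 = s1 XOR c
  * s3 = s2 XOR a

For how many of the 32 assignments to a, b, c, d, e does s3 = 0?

s3 = s2 XOR a must be 0, so s2 and a are equal.
Enumerating the 32 input combinations, 16 give s3 = 0 and 16 give s3 = 1.

16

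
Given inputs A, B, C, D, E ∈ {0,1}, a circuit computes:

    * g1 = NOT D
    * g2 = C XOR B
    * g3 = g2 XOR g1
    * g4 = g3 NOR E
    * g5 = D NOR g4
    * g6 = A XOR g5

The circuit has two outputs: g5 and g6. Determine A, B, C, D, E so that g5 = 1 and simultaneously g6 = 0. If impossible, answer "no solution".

Check with A=1, B=1, C=0, D=0, E=1:
g1 = NOT D = NOT 0 = 1
g2 = C XOR B = 0 XOR 1 = 1
g3 = g2 XOR g1 = 1 XOR 1 = 0
g4 = g3 NOR E = 0 NOR 1 = 0
g5 = D NOR g4 = 0 NOR 0 = 1
g6 = A XOR g5 = 1 XOR 1 = 0
So g5 = 1 and g6 = 0.

A=1, B=1, C=0, D=0, E=1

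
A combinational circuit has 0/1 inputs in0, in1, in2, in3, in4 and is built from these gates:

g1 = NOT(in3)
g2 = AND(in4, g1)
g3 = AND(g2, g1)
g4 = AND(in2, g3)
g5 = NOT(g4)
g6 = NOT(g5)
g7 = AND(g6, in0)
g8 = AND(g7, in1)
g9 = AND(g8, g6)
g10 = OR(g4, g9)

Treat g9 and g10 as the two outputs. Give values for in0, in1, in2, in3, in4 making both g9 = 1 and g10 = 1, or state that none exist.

Check with in0=1, in1=1, in2=1, in3=0, in4=1:
g1 = NOT(in3) = NOT 0 = 1
g2 = AND(in4, g1) = AND(1, 1) = 1
g3 = AND(g2, g1) = AND(1, 1) = 1
g4 = AND(in2, g3) = AND(1, 1) = 1
g5 = NOT(g4) = NOT 1 = 0
g6 = NOT(g5) = NOT 0 = 1
g7 = AND(g6, in0) = AND(1, 1) = 1
g8 = AND(g7, in1) = AND(1, 1) = 1
g9 = AND(g8, g6) = AND(1, 1) = 1
g10 = OR(g4, g9) = OR(1, 1) = 1
So g9 = 1 and g10 = 1.

in0=1, in1=1, in2=1, in3=0, in4=1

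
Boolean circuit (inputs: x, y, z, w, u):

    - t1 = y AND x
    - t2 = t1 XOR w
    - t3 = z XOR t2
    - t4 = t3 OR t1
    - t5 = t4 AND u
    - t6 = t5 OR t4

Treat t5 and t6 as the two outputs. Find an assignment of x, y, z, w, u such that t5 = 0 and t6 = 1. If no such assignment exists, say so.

x=1, y=1, z=1, w=1, u=0

Check with x=1, y=1, z=1, w=1, u=0:
t1 = y AND x = 1 AND 1 = 1
t2 = t1 XOR w = 1 XOR 1 = 0
t3 = z XOR t2 = 1 XOR 0 = 1
t4 = t3 OR t1 = 1 OR 1 = 1
t5 = t4 AND u = 1 AND 0 = 0
t6 = t5 OR t4 = 0 OR 1 = 1
So t5 = 0 and t6 = 1.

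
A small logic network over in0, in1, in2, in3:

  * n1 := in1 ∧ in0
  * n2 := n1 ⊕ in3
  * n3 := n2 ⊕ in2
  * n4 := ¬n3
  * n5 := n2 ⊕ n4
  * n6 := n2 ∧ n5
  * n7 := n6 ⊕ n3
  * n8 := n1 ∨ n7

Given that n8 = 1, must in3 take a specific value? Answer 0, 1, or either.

either

Both values of in3 occur among assignments with n8 = 1:
  in3=0: in0=0, in1=0, in2=1, in3=0
  in3=1: in0=1, in1=1, in2=0, in3=1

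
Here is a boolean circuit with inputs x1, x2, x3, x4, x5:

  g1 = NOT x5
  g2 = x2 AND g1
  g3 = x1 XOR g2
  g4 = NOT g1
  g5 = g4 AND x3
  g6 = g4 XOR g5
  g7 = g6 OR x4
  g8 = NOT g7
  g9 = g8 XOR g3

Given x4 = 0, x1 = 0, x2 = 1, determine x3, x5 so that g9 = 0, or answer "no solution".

g9 = g8 XOR g3 must be 0, so g8 and g3 are equal.
Check with x4 = 0, x1 = 0, x2 = 1 and x3=0, x5=1:
g1 = NOT x5 = NOT 1 = 0
g2 = x2 AND g1 = 1 AND 0 = 0
g3 = x1 XOR g2 = 0 XOR 0 = 0
g4 = NOT g1 = NOT 0 = 1
g5 = g4 AND x3 = 1 AND 0 = 0
g6 = g4 XOR g5 = 1 XOR 0 = 1
g7 = g6 OR x4 = 1 OR 0 = 1
g8 = NOT g7 = NOT 1 = 0
g9 = g8 XOR g3 = 0 XOR 0 = 0
So g9 = 0.

x3=0, x5=1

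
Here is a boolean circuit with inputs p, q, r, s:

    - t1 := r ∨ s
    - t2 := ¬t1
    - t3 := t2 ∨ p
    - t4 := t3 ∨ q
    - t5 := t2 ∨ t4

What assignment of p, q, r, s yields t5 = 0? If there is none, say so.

t5 = t2 ∨ t4 must be 0, so both t2 = 0 and t4 = 0.
t2 = ¬t1 must be 0, so t1 = 1.
Check with p=0 q=0 r=1 s=1:
t1 = r ∨ s = 1 ∨ 1 = 1
t2 = ¬t1 = ¬1 = 0
t3 = t2 ∨ p = 0 ∨ 0 = 0
t4 = t3 ∨ q = 0 ∨ 0 = 0
t5 = t2 ∨ t4 = 0 ∨ 0 = 0
So t5 = 0 as required.

p=0 q=0 r=1 s=1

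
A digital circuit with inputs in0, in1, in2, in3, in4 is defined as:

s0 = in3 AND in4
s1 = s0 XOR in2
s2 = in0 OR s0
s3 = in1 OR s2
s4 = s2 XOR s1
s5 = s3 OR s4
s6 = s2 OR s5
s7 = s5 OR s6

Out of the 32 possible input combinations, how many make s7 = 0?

3

s7 = s5 OR s6 must be 0, so both s5 = 0 and s6 = 0.
Satisfying assignments:
  in0=0, in1=0, in2=0, in3=0, in4=0
  in0=0, in1=0, in2=0, in3=0, in4=1
  in0=0, in1=0, in2=0, in3=1, in4=0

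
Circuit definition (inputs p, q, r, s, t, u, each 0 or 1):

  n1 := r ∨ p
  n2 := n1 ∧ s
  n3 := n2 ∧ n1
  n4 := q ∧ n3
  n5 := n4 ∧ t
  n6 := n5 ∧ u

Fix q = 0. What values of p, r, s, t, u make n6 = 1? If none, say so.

With q = 0 fixed, none of the 32 settings of p, r, s, t, u give n6 = 1.
For example, with p=1, r=0, s=0, t=0, u=0:
n1 = r ∨ p = 0 ∨ 1 = 1
n2 = n1 ∧ s = 1 ∧ 0 = 0
n3 = n2 ∧ n1 = 0 ∧ 1 = 0
n4 = q ∧ n3 = 0 ∧ 0 = 0
n5 = n4 ∧ t = 0 ∧ 0 = 0
n6 = n5 ∧ u = 0 ∧ 0 = 0
giving n6 = 0 ≠ 1.

no solution exists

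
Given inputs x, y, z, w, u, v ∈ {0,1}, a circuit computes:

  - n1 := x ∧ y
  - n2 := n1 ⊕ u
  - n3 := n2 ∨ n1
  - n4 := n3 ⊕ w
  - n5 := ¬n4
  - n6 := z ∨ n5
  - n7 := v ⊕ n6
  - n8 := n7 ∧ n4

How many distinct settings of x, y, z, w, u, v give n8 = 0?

48

n8 = n7 ∧ n4 must be 0, so at least one of n7, n4 is 0.
Enumerating the 64 input combinations, 48 give n8 = 0 and 16 give n8 = 1.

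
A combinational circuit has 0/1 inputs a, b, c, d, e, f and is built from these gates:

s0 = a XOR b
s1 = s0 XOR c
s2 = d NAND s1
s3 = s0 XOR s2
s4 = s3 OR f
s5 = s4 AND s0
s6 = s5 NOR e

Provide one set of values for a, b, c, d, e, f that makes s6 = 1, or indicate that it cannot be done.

a=1, b=1, c=1, d=1, e=0, f=1

s6 = s5 NOR e must be 1, so both s5 = 0 and e = 0.
Check with a=1, b=1, c=1, d=1, e=0, f=1:
s0 = a XOR b = 1 XOR 1 = 0
s1 = s0 XOR c = 0 XOR 1 = 1
s2 = d NAND s1 = 1 NAND 1 = 0
s3 = s0 XOR s2 = 0 XOR 0 = 0
s4 = s3 OR f = 0 OR 1 = 1
s5 = s4 AND s0 = 1 AND 0 = 0
s6 = s5 NOR e = 0 NOR 0 = 1
So s6 = 1 as required.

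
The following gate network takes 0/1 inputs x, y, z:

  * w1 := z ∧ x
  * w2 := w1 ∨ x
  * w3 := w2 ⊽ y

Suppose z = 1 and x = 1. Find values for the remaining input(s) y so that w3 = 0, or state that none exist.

Check with z = 1 and x = 1 and y=1:
w1 = z ∧ x = 1 ∧ 1 = 1
w2 = w1 ∨ x = 1 ∨ 1 = 1
w3 = w2 ⊽ y = 1 ⊽ 1 = 0
So w3 = 0.

y=1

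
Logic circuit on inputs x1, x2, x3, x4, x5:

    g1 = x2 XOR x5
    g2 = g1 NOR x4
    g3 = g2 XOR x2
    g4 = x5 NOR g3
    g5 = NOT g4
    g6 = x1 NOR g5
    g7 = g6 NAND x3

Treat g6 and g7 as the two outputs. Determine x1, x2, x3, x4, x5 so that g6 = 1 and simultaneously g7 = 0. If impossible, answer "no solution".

Check with x1=0, x2=0, x3=1, x4=1, x5=0:
g1 = x2 XOR x5 = 0 XOR 0 = 0
g2 = g1 NOR x4 = 0 NOR 1 = 0
g3 = g2 XOR x2 = 0 XOR 0 = 0
g4 = x5 NOR g3 = 0 NOR 0 = 1
g5 = NOT g4 = NOT 1 = 0
g6 = x1 NOR g5 = 0 NOR 0 = 1
g7 = g6 NAND x3 = 1 NAND 1 = 0
So g6 = 1 and g7 = 0.

x1=0, x2=0, x3=1, x4=1, x5=0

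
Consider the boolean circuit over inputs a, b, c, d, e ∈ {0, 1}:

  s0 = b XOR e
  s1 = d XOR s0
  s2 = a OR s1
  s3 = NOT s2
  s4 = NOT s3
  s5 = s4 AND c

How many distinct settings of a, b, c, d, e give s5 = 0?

20

s5 = s4 AND c must be 0, so at least one of s4, c is 0.
Enumerating the 32 input combinations, 20 give s5 = 0 and 12 give s5 = 1.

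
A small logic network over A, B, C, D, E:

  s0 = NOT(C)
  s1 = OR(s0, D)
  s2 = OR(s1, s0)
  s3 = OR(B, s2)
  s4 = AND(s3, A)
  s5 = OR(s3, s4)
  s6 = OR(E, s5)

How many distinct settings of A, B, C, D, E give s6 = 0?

s6 = OR(E, s5) must be 0, so both E = 0 and s5 = 0.
Enumerating the 32 input combinations, 2 give s6 = 0 and 30 give s6 = 1.

2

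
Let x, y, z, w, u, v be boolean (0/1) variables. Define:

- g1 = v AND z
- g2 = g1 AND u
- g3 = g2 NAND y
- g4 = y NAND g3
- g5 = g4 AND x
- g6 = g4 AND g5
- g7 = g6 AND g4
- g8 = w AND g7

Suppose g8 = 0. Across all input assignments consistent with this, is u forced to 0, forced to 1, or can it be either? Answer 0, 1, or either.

Both values of u occur among assignments with g8 = 0:
  u=0: x=0, y=0, z=0, w=0, u=0, v=0
  u=1: x=0, y=0, z=0, w=0, u=1, v=0

either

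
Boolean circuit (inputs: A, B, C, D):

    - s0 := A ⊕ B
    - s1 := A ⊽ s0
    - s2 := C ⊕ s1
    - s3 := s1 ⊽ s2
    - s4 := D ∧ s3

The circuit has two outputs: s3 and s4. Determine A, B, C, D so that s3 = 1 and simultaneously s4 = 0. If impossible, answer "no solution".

A=1, B=0, C=0, D=0

Check with A=1, B=0, C=0, D=0:
s0 = A ⊕ B = 1 ⊕ 0 = 1
s1 = A ⊽ s0 = 1 ⊽ 1 = 0
s2 = C ⊕ s1 = 0 ⊕ 0 = 0
s3 = s1 ⊽ s2 = 0 ⊽ 0 = 1
s4 = D ∧ s3 = 0 ∧ 1 = 0
So s3 = 1 and s4 = 0.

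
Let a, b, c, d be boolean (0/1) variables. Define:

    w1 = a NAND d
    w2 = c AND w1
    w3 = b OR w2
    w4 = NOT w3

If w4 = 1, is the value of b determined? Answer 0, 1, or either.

0

w4 = NOT w3 must be 1, so w3 = 0.
w3 = b OR w2 must be 0, so both b = 0 and w2 = 0.
w2 = c AND w1 must be 0, so at least one of c, w1 is 0.
Every assignment with w4 = 1 has b = 0; there are 5 such assignment(s).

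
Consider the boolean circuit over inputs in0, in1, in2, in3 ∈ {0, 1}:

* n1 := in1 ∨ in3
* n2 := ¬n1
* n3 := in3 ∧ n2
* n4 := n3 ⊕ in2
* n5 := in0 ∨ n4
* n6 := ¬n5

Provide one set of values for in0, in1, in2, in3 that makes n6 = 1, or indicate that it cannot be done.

in0=0, in1=1, in2=0, in3=0

Check with in0=0, in1=1, in2=0, in3=0:
n1 = in1 ∨ in3 = 1 ∨ 0 = 1
n2 = ¬n1 = ¬1 = 0
n3 = in3 ∧ n2 = 0 ∧ 0 = 0
n4 = n3 ⊕ in2 = 0 ⊕ 0 = 0
n5 = in0 ∨ n4 = 0 ∨ 0 = 0
n6 = ¬n5 = ¬0 = 1
So n6 = 1 as required.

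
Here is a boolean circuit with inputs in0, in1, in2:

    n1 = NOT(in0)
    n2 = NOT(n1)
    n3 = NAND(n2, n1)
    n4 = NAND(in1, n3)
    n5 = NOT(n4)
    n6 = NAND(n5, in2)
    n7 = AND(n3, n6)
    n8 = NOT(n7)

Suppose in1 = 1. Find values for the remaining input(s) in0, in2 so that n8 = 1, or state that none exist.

n8 = NOT(n7) must be 1, so n7 = 0.
Check with in1 = 1 and in0=1, in2=1:
n1 = NOT(in0) = NOT 1 = 0
n2 = NOT(n1) = NOT 0 = 1
n3 = NAND(n2, n1) = NAND(1, 0) = 1
n4 = NAND(in1, n3) = NAND(1, 1) = 0
n5 = NOT(n4) = NOT 0 = 1
n6 = NAND(n5, in2) = NAND(1, 1) = 0
n7 = AND(n3, n6) = AND(1, 0) = 0
n8 = NOT(n7) = NOT 0 = 1
So n8 = 1.

in0=1, in2=1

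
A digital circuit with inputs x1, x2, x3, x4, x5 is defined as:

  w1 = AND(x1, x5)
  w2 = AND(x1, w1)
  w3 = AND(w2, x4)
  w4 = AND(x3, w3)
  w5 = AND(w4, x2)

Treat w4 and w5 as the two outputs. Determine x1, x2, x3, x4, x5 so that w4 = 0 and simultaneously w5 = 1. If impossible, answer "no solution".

Across all 32 input combinations, none give both w4 = 0 and w5 = 1.

no solution exists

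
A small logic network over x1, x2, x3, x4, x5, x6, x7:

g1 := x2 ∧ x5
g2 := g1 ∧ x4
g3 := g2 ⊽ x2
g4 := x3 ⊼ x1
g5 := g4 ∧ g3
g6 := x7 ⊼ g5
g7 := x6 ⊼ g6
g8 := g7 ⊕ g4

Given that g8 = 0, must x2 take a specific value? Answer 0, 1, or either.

Both values of x2 occur among assignments with g8 = 0:
  x2=0: x1=0, x2=0, x3=0, x4=0, x5=0, x6=0, x7=0
  x2=1: x1=0, x2=1, x3=0, x4=0, x5=0, x6=0, x7=0

either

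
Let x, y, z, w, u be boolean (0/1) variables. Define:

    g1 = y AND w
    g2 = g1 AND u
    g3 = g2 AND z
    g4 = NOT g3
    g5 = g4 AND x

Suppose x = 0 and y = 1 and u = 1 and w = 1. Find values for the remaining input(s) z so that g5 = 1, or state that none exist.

With x = 0 and y = 1 and u = 1 and w = 1 fixed, none of the 2 settings of z give g5 = 1.
For example, with z=0:
g1 = y AND w = 1 AND 1 = 1
g2 = g1 AND u = 1 AND 1 = 1
g3 = g2 AND z = 1 AND 0 = 0
g4 = NOT g3 = NOT 0 = 1
g5 = g4 AND x = 1 AND 0 = 0
giving g5 = 0 ≠ 1.

no solution exists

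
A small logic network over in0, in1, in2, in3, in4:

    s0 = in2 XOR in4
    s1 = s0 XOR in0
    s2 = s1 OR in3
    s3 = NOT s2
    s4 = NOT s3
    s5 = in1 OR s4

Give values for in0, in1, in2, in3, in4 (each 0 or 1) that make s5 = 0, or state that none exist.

s5 = in1 OR s4 must be 0, so both in1 = 0 and s4 = 0.
Check with in0=1, in1=0, in2=1, in3=0, in4=0:
s0 = in2 XOR in4 = 1 XOR 0 = 1
s1 = s0 XOR in0 = 1 XOR 1 = 0
s2 = s1 OR in3 = 0 OR 0 = 0
s3 = NOT s2 = NOT 0 = 1
s4 = NOT s3 = NOT 1 = 0
s5 = in1 OR s4 = 0 OR 0 = 0
So s5 = 0 as required.

in0=1, in1=0, in2=1, in3=0, in4=0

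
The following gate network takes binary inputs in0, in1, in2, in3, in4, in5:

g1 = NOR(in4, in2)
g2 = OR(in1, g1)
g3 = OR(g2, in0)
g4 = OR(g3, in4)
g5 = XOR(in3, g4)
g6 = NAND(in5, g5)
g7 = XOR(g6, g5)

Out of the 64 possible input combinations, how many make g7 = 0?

g7 = XOR(g6, g5) must be 0, so g6 and g5 are equal.
Enumerating the 64 input combinations, 16 give g7 = 0 and 48 give g7 = 1.

16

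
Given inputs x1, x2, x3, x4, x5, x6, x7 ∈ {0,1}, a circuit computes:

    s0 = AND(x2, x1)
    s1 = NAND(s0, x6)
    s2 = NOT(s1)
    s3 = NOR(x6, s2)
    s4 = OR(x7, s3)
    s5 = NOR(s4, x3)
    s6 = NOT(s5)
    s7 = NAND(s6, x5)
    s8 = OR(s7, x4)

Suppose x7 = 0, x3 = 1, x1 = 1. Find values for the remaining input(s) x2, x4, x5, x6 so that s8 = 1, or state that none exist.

x2=0, x4=1, x5=0, x6=0

s8 = OR(s7, x4) must be 1, so at least one of s7, x4 is 1.
Check with x7 = 0, x3 = 1, x1 = 1 and x2=0, x4=1, x5=0, x6=0:
s0 = AND(x2, x1) = AND(0, 1) = 0
s1 = NAND(s0, x6) = NAND(0, 0) = 1
s2 = NOT(s1) = NOT 1 = 0
s3 = NOR(x6, s2) = NOR(0, 0) = 1
s4 = OR(x7, s3) = OR(0, 1) = 1
s5 = NOR(s4, x3) = NOR(1, 1) = 0
s6 = NOT(s5) = NOT 0 = 1
s7 = NAND(s6, x5) = NAND(1, 0) = 1
s8 = OR(s7, x4) = OR(1, 1) = 1
So s8 = 1.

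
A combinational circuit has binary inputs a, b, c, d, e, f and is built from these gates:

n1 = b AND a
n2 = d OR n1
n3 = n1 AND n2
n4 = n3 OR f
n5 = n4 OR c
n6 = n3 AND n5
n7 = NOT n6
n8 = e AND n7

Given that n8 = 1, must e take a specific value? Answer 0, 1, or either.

n8 = e AND n7 must be 1, so both e = 1 and n7 = 1.
Every assignment with n8 = 1 has e = 1; there are 24 such assignment(s).

1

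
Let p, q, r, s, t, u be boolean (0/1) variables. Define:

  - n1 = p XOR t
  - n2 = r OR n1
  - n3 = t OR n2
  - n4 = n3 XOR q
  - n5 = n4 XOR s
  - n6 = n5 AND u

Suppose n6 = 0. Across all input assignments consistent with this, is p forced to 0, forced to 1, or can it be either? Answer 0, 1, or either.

either

Both values of p occur among assignments with n6 = 0:
  p=0: p=0, q=0, r=0, s=0, t=0, u=0
  p=1: p=1, q=0, r=0, s=0, t=0, u=0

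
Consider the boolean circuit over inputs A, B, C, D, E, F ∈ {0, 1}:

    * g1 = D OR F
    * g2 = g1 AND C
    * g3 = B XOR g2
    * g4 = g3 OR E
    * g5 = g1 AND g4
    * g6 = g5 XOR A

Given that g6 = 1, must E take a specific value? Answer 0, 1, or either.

either

Both values of E occur among assignments with g6 = 1:
  E=0: A=0, B=0, C=1, D=0, E=0, F=1
  E=1: A=0, B=0, C=0, D=0, E=1, F=1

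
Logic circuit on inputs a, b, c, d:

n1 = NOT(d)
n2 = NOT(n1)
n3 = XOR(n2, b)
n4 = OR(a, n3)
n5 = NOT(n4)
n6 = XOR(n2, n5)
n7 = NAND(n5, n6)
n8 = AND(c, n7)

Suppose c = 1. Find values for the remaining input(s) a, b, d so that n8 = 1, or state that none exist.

a=1, b=1, d=0

n8 = AND(c, n7) must be 1, so both c = 1 and n7 = 1.
n7 = NAND(n5, n6) must be 1, so at least one of n5, n6 is 0.
Check with c = 1 and a=1, b=1, d=0:
n1 = NOT(d) = NOT 0 = 1
n2 = NOT(n1) = NOT 1 = 0
n3 = XOR(n2, b) = XOR(0, 1) = 1
n4 = OR(a, n3) = OR(1, 1) = 1
n5 = NOT(n4) = NOT 1 = 0
n6 = XOR(n2, n5) = XOR(0, 0) = 0
n7 = NAND(n5, n6) = NAND(0, 0) = 1
n8 = AND(c, n7) = AND(1, 1) = 1
So n8 = 1.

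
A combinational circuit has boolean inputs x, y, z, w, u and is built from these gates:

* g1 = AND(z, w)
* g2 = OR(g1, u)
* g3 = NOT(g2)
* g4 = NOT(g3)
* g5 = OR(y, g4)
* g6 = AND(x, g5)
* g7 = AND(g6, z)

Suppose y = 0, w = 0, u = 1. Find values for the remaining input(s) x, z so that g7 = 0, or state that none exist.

x=0, z=1

g7 = AND(g6, z) must be 0, so at least one of g6, z is 0.
Check with y = 0, w = 0, u = 1 and x=0, z=1:
g1 = AND(z, w) = AND(1, 0) = 0
g2 = OR(g1, u) = OR(0, 1) = 1
g3 = NOT(g2) = NOT 1 = 0
g4 = NOT(g3) = NOT 0 = 1
g5 = OR(y, g4) = OR(0, 1) = 1
g6 = AND(x, g5) = AND(0, 1) = 0
g7 = AND(g6, z) = AND(0, 1) = 0
So g7 = 0.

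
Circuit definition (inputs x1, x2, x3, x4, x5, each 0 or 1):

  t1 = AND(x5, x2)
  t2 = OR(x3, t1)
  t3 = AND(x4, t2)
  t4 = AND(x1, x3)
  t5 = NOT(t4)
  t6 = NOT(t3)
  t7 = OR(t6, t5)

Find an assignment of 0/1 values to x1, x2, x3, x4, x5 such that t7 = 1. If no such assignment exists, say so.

t7 = OR(t6, t5) must be 1, so at least one of t6, t5 is 1.
Check with x1=1, x2=1, x3=1, x4=0, x5=1:
t1 = AND(x5, x2) = AND(1, 1) = 1
t2 = OR(x3, t1) = OR(1, 1) = 1
t3 = AND(x4, t2) = AND(0, 1) = 0
t4 = AND(x1, x3) = AND(1, 1) = 1
t5 = NOT(t4) = NOT 1 = 0
t6 = NOT(t3) = NOT 0 = 1
t7 = OR(t6, t5) = OR(1, 0) = 1
So t7 = 1 as required.

x1=1, x2=1, x3=1, x4=0, x5=1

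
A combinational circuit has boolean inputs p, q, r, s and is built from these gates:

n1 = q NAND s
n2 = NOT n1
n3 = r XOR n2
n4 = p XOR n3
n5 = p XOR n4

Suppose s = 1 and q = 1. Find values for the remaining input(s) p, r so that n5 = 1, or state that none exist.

p=0, r=0

n5 = p XOR n4 must be 1, so p and n4 differ.
Check with s = 1 and q = 1 and p=0, r=0:
n1 = q NAND s = 1 NAND 1 = 0
n2 = NOT n1 = NOT 0 = 1
n3 = r XOR n2 = 0 XOR 1 = 1
n4 = p XOR n3 = 0 XOR 1 = 1
n5 = p XOR n4 = 0 XOR 1 = 1
So n5 = 1.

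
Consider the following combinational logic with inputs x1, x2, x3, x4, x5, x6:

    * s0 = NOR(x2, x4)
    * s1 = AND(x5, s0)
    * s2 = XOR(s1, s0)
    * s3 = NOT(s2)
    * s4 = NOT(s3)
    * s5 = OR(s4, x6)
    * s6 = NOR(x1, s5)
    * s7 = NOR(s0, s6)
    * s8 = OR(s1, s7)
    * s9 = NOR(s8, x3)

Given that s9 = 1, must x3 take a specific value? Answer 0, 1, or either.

0

s9 = NOR(s8, x3) must be 1, so both s8 = 0 and x3 = 0.
Every assignment with s9 = 1 has x3 = 0; there are 10 such assignment(s).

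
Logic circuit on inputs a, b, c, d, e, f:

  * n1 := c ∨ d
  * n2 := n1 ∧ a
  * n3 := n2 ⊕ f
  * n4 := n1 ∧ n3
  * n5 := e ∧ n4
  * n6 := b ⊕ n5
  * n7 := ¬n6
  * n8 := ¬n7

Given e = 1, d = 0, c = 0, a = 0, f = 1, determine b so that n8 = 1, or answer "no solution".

b=1

n8 = ¬n7 must be 1, so n7 = 0.
n7 = ¬n6 must be 0, so n6 = 1.
Check with e = 1, d = 0, c = 0, a = 0, f = 1 and b=1:
n1 = c ∨ d = 0 ∨ 0 = 0
n2 = n1 ∧ a = 0 ∧ 0 = 0
n3 = n2 ⊕ f = 0 ⊕ 1 = 1
n4 = n1 ∧ n3 = 0 ∧ 1 = 0
n5 = e ∧ n4 = 1 ∧ 0 = 0
n6 = b ⊕ n5 = 1 ⊕ 0 = 1
n7 = ¬n6 = ¬1 = 0
n8 = ¬n7 = ¬0 = 1
So n8 = 1.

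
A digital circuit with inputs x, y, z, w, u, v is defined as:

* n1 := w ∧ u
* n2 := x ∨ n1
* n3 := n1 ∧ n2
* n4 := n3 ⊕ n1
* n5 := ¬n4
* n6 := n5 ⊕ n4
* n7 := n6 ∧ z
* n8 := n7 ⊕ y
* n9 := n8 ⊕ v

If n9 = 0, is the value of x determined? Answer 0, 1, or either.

either

Both values of x occur among assignments with n9 = 0:
  x=0: x=0, y=0, z=0, w=0, u=0, v=0
  x=1: x=1, y=0, z=0, w=0, u=0, v=0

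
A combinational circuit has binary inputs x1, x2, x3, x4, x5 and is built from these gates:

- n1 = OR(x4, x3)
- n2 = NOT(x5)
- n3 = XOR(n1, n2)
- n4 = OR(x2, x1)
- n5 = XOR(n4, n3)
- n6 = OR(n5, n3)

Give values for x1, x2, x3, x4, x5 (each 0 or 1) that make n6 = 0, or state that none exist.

n6 = OR(n5, n3) must be 0, so both n5 = 0 and n3 = 0.
n5 = XOR(n4, n3) must be 0, so n4 and n3 are equal.
n3 = XOR(n1, n2) must be 0, so n1 and n2 are equal.
Check with x1=0 x2=0 x3=1 x4=1 x5=0:
n1 = OR(x4, x3) = OR(1, 1) = 1
n2 = NOT(x5) = NOT 0 = 1
n3 = XOR(n1, n2) = XOR(1, 1) = 0
n4 = OR(x2, x1) = OR(0, 0) = 0
n5 = XOR(n4, n3) = XOR(0, 0) = 0
n6 = OR(n5, n3) = OR(0, 0) = 0
So n6 = 0 as required.

x1=0 x2=0 x3=1 x4=1 x5=0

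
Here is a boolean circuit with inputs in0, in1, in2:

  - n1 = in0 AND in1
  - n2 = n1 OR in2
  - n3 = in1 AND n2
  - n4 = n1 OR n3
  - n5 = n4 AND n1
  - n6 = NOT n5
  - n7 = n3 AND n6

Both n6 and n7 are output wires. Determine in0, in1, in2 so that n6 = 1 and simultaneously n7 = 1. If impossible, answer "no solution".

in0=0 in1=1 in2=1

Check with in0=0 in1=1 in2=1:
n1 = in0 AND in1 = 0 AND 1 = 0
n2 = n1 OR in2 = 0 OR 1 = 1
n3 = in1 AND n2 = 1 AND 1 = 1
n4 = n1 OR n3 = 0 OR 1 = 1
n5 = n4 AND n1 = 1 AND 0 = 0
n6 = NOT n5 = NOT 0 = 1
n7 = n3 AND n6 = 1 AND 1 = 1
So n6 = 1 and n7 = 1.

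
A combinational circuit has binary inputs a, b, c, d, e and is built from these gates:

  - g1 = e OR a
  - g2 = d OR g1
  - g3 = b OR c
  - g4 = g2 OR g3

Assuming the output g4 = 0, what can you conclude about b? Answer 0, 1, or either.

0

g4 = g2 OR g3 must be 0, so both g2 = 0 and g3 = 0.
g2 = d OR g1 must be 0, so both d = 0 and g1 = 0.
g3 = b OR c must be 0, so both b = 0 and c = 0.
Every assignment with g4 = 0 has b = 0; there are 1 such assignment(s).
  a=0, b=0, c=0, d=0, e=0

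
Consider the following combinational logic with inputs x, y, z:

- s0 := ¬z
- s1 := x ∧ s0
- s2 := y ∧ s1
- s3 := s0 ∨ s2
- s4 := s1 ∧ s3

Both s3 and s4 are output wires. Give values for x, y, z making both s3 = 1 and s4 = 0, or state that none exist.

x=0, y=1, z=0

Check with x=0, y=1, z=0:
s0 = ¬z = ¬0 = 1
s1 = x ∧ s0 = 0 ∧ 1 = 0
s2 = y ∧ s1 = 1 ∧ 0 = 0
s3 = s0 ∨ s2 = 1 ∨ 0 = 1
s4 = s1 ∧ s3 = 0 ∧ 1 = 0
So s3 = 1 and s4 = 0.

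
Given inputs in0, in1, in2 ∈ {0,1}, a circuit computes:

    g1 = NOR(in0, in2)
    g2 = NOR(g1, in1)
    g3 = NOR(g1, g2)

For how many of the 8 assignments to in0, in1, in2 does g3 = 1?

g3 = NOR(g1, g2) must be 1, so both g1 = 0 and g2 = 0.
g1 = NOR(in0, in2) must be 0, so at least one of in0, in2 is 1.
g2 = NOR(g1, in1) must be 0, so at least one of g1, in1 is 1.
Satisfying assignments:
  in0=0, in1=1, in2=1
  in0=1, in1=1, in2=0
  in0=1, in1=1, in2=1

3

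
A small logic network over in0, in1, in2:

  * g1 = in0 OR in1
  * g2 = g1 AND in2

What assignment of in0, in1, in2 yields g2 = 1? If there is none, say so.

Check with in0=1, in1=0, in2=1:
g1 = in0 OR in1 = 1 OR 0 = 1
g2 = g1 AND in2 = 1 AND 1 = 1
So g2 = 1 as required.

in0=1, in1=0, in2=1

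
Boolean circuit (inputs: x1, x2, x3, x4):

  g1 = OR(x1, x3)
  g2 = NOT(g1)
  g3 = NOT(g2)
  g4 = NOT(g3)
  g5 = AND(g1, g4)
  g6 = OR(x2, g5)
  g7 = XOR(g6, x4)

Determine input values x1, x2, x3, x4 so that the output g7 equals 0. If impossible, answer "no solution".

g7 = XOR(g6, x4) must be 0, so g6 and x4 are equal.
Check with x1=0 x2=1 x3=0 x4=1:
g1 = OR(x1, x3) = OR(0, 0) = 0
g2 = NOT(g1) = NOT 0 = 1
g3 = NOT(g2) = NOT 1 = 0
g4 = NOT(g3) = NOT 0 = 1
g5 = AND(g1, g4) = AND(0, 1) = 0
g6 = OR(x2, g5) = OR(1, 0) = 1
g7 = XOR(g6, x4) = XOR(1, 1) = 0
So g7 = 0 as required.

x1=0 x2=1 x3=0 x4=1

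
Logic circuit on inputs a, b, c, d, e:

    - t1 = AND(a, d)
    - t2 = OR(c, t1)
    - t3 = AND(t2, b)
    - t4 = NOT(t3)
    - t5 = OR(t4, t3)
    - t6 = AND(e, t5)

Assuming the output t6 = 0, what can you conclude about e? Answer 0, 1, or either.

t6 = AND(e, t5) must be 0, so at least one of e, t5 is 0.
Every assignment with t6 = 0 has e = 0; there are 16 such assignment(s).

0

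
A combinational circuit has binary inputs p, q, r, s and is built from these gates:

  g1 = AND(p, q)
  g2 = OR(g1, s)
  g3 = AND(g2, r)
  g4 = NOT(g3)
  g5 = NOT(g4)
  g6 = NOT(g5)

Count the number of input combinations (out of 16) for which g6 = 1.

11

g6 = NOT(g5) must be 1, so g5 = 0.
Enumerating the 16 input combinations, 11 give g6 = 1 and 5 give g6 = 0.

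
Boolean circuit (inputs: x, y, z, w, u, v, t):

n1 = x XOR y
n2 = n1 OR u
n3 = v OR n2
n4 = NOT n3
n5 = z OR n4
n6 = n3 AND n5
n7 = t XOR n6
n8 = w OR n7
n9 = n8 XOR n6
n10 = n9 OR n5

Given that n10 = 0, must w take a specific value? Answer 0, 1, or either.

n10 = n9 OR n5 must be 0, so both n9 = 0 and n5 = 0.
n9 = n8 XOR n6 must be 0, so n8 and n6 are equal.
n5 = z OR n4 must be 0, so both z = 0 and n4 = 0.
Every assignment with n10 = 0 has w = 0; there are 14 such assignment(s).

0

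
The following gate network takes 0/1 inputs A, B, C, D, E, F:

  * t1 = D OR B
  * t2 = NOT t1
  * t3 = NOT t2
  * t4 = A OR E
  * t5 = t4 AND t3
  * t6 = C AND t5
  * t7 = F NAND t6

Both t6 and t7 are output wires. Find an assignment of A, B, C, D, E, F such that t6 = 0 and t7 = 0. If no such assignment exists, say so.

Across all 64 input combinations, none give both t6 = 0 and t7 = 0.

no solution exists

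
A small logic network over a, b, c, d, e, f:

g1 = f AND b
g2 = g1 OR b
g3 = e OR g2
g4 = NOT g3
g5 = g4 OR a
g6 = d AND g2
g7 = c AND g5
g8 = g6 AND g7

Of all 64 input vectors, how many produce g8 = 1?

4

g8 = g6 AND g7 must be 1, so both g6 = 1 and g7 = 1.
g6 = d AND g2 must be 1, so both d = 1 and g2 = 1.
g7 = c AND g5 must be 1, so both c = 1 and g5 = 1.
Satisfying assignments:
  a=1, b=1, c=1, d=1, e=0, f=0
  a=1, b=1, c=1, d=1, e=0, f=1
  a=1, b=1, c=1, d=1, e=1, f=0
  a=1, b=1, c=1, d=1, e=1, f=1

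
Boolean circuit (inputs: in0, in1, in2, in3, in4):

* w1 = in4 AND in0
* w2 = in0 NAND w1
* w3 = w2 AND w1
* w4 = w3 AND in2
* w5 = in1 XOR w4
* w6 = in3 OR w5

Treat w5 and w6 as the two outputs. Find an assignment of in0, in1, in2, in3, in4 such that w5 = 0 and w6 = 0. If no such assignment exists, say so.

in0=1, in1=0, in2=1, in3=0, in4=1

Check with in0=1, in1=0, in2=1, in3=0, in4=1:
w1 = in4 AND in0 = 1 AND 1 = 1
w2 = in0 NAND w1 = 1 NAND 1 = 0
w3 = w2 AND w1 = 0 AND 1 = 0
w4 = w3 AND in2 = 0 AND 1 = 0
w5 = in1 XOR w4 = 0 XOR 0 = 0
w6 = in3 OR w5 = 0 OR 0 = 0
So w5 = 0 and w6 = 0.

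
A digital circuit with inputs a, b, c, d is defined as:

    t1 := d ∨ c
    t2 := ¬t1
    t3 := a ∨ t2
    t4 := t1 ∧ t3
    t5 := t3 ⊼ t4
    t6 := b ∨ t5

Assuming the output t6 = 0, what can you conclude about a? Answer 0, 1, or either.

1

t6 = b ∨ t5 must be 0, so both b = 0 and t5 = 0.
t5 = t3 ⊼ t4 must be 0, so both t3 = 1 and t4 = 1.
t3 = a ∨ t2 must be 1, so at least one of a, t2 is 1.
Every assignment with t6 = 0 has a = 1; there are 3 such assignment(s).
  a=1, b=0, c=0, d=1
  a=1, b=0, c=1, d=0
  a=1, b=0, c=1, d=1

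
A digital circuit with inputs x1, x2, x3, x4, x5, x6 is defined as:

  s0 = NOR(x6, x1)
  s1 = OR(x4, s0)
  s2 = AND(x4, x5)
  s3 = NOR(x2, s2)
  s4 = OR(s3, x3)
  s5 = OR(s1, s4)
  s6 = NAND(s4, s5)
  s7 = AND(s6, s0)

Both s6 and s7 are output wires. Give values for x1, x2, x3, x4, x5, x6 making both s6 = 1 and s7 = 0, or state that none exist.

Check with x1=1, x2=1, x3=0, x4=0, x5=0, x6=0:
s0 = NOR(x6, x1) = NOR(0, 1) = 0
s1 = OR(x4, s0) = OR(0, 0) = 0
s2 = AND(x4, x5) = AND(0, 0) = 0
s3 = NOR(x2, s2) = NOR(1, 0) = 0
s4 = OR(s3, x3) = OR(0, 0) = 0
s5 = OR(s1, s4) = OR(0, 0) = 0
s6 = NAND(s4, s5) = NAND(0, 0) = 1
s7 = AND(s6, s0) = AND(1, 0) = 0
So s6 = 1 and s7 = 0.

x1=1, x2=1, x3=0, x4=0, x5=0, x6=0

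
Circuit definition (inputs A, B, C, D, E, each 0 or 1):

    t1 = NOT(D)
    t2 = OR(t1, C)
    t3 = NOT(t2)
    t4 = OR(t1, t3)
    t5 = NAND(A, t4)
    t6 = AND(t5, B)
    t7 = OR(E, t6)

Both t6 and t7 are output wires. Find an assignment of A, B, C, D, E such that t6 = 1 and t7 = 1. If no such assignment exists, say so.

A=0, B=1, C=0, D=1, E=1

Check with A=0, B=1, C=0, D=1, E=1:
t1 = NOT(D) = NOT 1 = 0
t2 = OR(t1, C) = OR(0, 0) = 0
t3 = NOT(t2) = NOT 0 = 1
t4 = OR(t1, t3) = OR(0, 1) = 1
t5 = NAND(A, t4) = NAND(0, 1) = 1
t6 = AND(t5, B) = AND(1, 1) = 1
t7 = OR(E, t6) = OR(1, 1) = 1
So t6 = 1 and t7 = 1.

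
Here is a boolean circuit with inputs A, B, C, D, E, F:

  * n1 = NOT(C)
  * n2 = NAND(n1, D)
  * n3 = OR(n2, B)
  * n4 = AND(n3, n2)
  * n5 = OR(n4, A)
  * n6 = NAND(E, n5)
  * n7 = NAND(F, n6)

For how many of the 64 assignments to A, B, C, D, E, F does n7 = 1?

46

n7 = NAND(F, n6) must be 1, so at least one of F, n6 is 0.
Enumerating the 64 input combinations, 46 give n7 = 1 and 18 give n7 = 0.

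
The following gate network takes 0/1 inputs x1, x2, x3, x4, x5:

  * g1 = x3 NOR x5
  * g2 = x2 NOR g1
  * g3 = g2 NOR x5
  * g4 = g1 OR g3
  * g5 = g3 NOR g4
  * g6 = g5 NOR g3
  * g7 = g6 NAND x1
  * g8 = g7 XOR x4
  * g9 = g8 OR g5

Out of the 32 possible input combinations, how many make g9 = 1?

g9 = g8 OR g5 must be 1, so at least one of g8, g5 is 1.
Enumerating the 32 input combinations, 26 give g9 = 1 and 6 give g9 = 0.

26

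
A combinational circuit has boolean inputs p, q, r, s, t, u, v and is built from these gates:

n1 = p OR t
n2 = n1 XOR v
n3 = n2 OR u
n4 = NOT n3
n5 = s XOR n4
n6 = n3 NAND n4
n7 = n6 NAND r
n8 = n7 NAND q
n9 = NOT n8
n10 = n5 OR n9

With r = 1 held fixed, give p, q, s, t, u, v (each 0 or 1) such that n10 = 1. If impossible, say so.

p=0, q=0, s=0, t=1, u=0, v=1

Check with r = 1 and p=0, q=0, s=0, t=1, u=0, v=1:
n1 = p OR t = 0 OR 1 = 1
n2 = n1 XOR v = 1 XOR 1 = 0
n3 = n2 OR u = 0 OR 0 = 0
n4 = NOT n3 = NOT 0 = 1
n5 = s XOR n4 = 0 XOR 1 = 1
n6 = n3 NAND n4 = 0 NAND 1 = 1
n7 = n6 NAND r = 1 NAND 1 = 0
n8 = n7 NAND q = 0 NAND 0 = 1
n9 = NOT n8 = NOT 1 = 0
n10 = n5 OR n9 = 1 OR 0 = 1
So n10 = 1.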